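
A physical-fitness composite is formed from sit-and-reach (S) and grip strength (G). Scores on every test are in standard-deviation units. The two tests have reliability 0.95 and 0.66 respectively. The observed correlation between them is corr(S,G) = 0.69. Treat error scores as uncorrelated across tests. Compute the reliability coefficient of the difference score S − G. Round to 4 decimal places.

0.3710

Var(S−G) = 1 + 1 − 2·0.69 = 2 − 1.38 = 0.62.
With uncorrelated errors the cross-covariances are all true-score covariance, so they carry over unchanged; only the diagonal terms shrink to ρᵢσᵢ².
True-score variance = [0.95 + 0.66] − 1.38 = 1.61 − 1.38 = 0.23.
Reliability = 0.23 / 0.62 = 0.3710.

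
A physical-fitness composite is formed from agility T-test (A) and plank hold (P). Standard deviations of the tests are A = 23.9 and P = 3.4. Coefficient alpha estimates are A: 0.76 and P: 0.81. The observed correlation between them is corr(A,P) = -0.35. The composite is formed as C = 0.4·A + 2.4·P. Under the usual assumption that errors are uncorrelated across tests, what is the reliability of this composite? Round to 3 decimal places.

0.665

Var(C) = 0.4²·23.9² + 2.4²·3.4² + 2·[0.96·23.9·3.4·(-0.35)] = 157.979 − 54.6067 = 103.372.
With uncorrelated errors the cross-covariances are all true-score covariance, so they carry over unchanged; only the diagonal terms shrink to ρᵢσᵢ².
True-score variance = [0.4²·23.9²·0.76 + 2.4²·3.4²·0.81] − 54.6067 = 123.393 − 54.6067 = 68.7868.
Reliability = 68.7868 / 103.372 = 0.665.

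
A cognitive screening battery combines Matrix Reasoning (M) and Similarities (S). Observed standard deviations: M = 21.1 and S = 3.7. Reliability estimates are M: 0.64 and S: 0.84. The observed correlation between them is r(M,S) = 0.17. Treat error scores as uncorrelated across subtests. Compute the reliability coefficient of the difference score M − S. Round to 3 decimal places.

0.624

Var(M−S) = 21.1² + 3.7² − 2·21.1·3.7·0.17 = 458.9 − 26.5438 = 432.356.
Because errors are independent across components, Cov(Tᵢ,Tⱼ) = Cov(Xᵢ,Xⱼ); the off-diagonal part of the true-score variance is the same as above.
True-score variance = [21.1²·0.64 + 3.7²·0.84] − 26.5438 = 296.434 − 26.5438 = 269.89.
Reliability = 269.89 / 432.356 = 0.624.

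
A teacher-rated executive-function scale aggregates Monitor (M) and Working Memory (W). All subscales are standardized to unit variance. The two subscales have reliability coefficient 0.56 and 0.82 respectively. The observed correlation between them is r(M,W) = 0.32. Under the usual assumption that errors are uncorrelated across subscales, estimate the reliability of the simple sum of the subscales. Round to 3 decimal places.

Var(M+W) = 2 + 2·[0.32] = 2 + 0.64 = 2.64.
With uncorrelated errors the cross-covariances are all true-score covariance, so they carry over unchanged; only the diagonal terms shrink to ρᵢσᵢ².
True-score variance = [0.56 + 0.82] + 0.64 = 1.38 + 0.64 = 2.02.
Reliability = 2.02 / 2.64 = 0.765.

0.765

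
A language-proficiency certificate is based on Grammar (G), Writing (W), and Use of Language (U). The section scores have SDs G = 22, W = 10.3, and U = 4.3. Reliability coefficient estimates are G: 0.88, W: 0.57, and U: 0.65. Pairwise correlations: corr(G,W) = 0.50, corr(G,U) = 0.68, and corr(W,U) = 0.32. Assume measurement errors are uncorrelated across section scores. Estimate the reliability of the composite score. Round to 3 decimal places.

Var(G+W+U) = 22² + 10.3² + 4.3² + 2·[22·10.3·0.50 + 22·4.3·0.68 + 10.3·4.3·0.32] = 608.58 + 383.602 = 992.182.
Because errors are independent across components, Cov(Tᵢ,Tⱼ) = Cov(Xᵢ,Xⱼ); the off-diagonal part of the true-score variance is the same as above.
True-score variance = [22²·0.88 + 10.3²·0.57 + 4.3²·0.65] + 383.602 = 498.41 + 383.602 = 882.011.
Reliability = 882.011 / 992.182 = 0.889.

0.889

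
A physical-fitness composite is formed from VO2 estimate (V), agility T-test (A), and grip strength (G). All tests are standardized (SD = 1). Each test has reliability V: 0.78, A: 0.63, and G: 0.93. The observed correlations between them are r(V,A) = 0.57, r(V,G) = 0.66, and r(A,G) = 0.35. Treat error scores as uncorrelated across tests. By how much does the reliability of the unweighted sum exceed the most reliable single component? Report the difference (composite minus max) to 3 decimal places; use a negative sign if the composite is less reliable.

Var(sum) = 3 + 3.16 = 6.16; true-score variance = 2.34 + 3.16 = 5.5; composite reliability = 0.8929.
Max component reliability = 0.9300.
Difference = 0.8929 − 0.9300 = -0.037.

-0.037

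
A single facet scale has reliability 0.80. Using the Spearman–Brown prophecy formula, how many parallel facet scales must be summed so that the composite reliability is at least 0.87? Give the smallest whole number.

2

k ≥ ρ*(1−ρ₁)/(ρ₁(1−ρ*)) = 0.87·0.20 / (0.80·0.13) = 1.673.
Smallest integer k = 2.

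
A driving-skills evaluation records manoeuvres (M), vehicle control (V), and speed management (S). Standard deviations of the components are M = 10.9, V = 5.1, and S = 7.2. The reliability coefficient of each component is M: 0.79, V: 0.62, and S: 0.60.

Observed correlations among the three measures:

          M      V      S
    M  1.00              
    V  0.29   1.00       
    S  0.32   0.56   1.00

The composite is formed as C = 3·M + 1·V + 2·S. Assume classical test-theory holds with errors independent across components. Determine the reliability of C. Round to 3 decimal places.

Var(C) = 3²·10.9² + 5.1² + 2²·7.2² + 2·[3·10.9·5.1·0.29 + 6·10.9·7.2·0.32 + 2·5.1·7.2·0.56] = 1302.66 + 480.343 = 1783.
Under uncorrelated errors the observed covariances equal the true-score covariances, so only the own-variance terms attenuate.
True-score variance = [3²·10.9²·0.79 + 5.1²·0.62 + 2²·7.2²·0.60] + 480.343 = 985.281 + 480.343 = 1465.62.
Reliability = 1465.62 / 1783 = 0.822.

0.822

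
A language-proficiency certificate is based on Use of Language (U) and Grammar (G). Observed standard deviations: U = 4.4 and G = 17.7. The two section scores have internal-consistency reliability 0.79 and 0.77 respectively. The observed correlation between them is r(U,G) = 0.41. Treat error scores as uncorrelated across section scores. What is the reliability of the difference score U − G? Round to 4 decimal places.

Var(U−G) = 4.4² + 17.7² − 2·4.4·17.7·0.41 = 332.65 − 63.8616 = 268.788.
Under uncorrelated errors the observed covariances equal the true-score covariances, so only the own-variance terms attenuate.
True-score variance = [4.4²·0.79 + 17.7²·0.77] − 63.8616 = 256.528 − 63.8616 = 192.666.
Reliability = 192.666 / 268.788 = 0.7168.

0.7168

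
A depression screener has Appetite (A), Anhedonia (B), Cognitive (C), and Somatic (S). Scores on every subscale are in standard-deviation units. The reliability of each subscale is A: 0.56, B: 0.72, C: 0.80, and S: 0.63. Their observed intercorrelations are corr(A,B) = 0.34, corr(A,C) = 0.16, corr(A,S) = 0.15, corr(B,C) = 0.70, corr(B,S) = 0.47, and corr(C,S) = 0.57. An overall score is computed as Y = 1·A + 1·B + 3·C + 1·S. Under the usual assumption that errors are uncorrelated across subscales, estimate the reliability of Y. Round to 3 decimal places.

Var(Y) = 1 + 1 + 3² + 1 + 2·[0.34 + 3·0.16 + 0.15 + 3·0.70 + 0.47 + 3·0.57] = 12 + 10.5 = 22.5.
Under uncorrelated errors the observed covariances equal the true-score covariances, so only the own-variance terms attenuate.
True-score variance = [0.56 + 0.72 + 3²·0.80 + 0.63] + 10.5 = 9.11 + 10.5 = 19.61.
Reliability = 19.61 / 22.5 = 0.872.

0.872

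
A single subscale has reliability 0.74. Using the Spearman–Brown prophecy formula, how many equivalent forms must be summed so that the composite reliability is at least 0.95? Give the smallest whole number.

7

k ≥ ρ*(1−ρ₁)/(ρ₁(1−ρ*)) = 0.95·0.26 / (0.74·0.05) = 6.676.
Smallest integer k = 7.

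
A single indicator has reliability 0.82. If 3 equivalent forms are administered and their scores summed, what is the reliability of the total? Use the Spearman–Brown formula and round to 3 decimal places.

0.932

ρ_k = kρ / (1 + (k−1)ρ) = 3·0.82 / (1 + 2·0.82) = 2.460 / 2.640 = 0.932.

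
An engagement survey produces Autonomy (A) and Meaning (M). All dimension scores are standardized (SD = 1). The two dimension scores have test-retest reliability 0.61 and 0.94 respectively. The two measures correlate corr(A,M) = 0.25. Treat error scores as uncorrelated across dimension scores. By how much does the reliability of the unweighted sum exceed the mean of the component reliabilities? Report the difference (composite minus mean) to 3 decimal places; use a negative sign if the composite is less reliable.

0.045

Var(sum) = 2 + 0.5 = 2.5; true-score variance = 1.55 + 0.5 = 2.05; composite reliability = 0.8200.
Mean component reliability = 0.7750.
Difference = 0.8200 − 0.7750 = 0.045.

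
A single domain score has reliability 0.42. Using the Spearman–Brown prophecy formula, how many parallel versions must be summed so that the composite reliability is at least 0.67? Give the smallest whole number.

3

k ≥ ρ*(1−ρ₁)/(ρ₁(1−ρ*)) = 0.67·0.58 / (0.42·0.33) = 2.804.
Smallest integer k = 3.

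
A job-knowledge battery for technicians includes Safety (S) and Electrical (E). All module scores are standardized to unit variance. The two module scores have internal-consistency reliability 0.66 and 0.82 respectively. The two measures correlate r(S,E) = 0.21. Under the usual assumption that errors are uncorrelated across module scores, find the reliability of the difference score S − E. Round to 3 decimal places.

0.671

Var(S−E) = 1 + 1 − 2·0.21 = 2 − 0.42 = 1.58.
With uncorrelated errors the cross-covariances are all true-score covariance, so they carry over unchanged; only the diagonal terms shrink to ρᵢσᵢ².
True-score variance = [0.66 + 0.82] − 0.42 = 1.48 − 0.42 = 1.06.
Reliability = 1.06 / 1.58 = 0.671.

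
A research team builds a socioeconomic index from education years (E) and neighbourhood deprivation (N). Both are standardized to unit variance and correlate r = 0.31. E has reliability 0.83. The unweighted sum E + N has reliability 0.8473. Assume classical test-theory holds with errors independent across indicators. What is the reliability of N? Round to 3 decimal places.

Var(E+N) = 2 + 2·0.31 = 2.620.
True-score variance = ρ_E + ρ_N + 2·0.31, so 0.8473 = (0.83 + ρ_N + 0.62) / 2.620.
ρ_N = 0.8473·2.620 − 0.83 − 0.62 = 0.770.

0.770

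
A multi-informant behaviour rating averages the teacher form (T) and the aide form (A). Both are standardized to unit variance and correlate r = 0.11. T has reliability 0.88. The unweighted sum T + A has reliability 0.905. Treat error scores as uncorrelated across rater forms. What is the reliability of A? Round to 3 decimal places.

0.909

Var(T+A) = 2 + 2·0.11 = 2.220.
True-score variance = ρ_T + ρ_A + 2·0.11, so 0.905 = (0.88 + ρ_A + 0.22) / 2.220.
ρ_A = 0.905·2.220 − 0.88 − 0.22 = 0.909.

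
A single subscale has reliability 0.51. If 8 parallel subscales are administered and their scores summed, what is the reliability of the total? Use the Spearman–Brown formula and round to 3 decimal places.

ρ_k = kρ / (1 + (k−1)ρ) = 8·0.51 / (1 + 7·0.51) = 4.080 / 4.570 = 0.893.

0.893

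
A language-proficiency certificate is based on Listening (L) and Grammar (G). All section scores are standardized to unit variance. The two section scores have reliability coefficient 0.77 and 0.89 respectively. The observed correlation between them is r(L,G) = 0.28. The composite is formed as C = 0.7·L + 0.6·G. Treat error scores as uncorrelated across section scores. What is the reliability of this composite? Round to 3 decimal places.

0.860

Var(C) = 0.7² + 0.6² + 2·[0.42·0.28] = 0.85 + 0.2352 = 1.0852.
Because errors are independent across components, Cov(Tᵢ,Tⱼ) = Cov(Xᵢ,Xⱼ); the off-diagonal part of the true-score variance is the same as above.
True-score variance = [0.7²·0.77 + 0.6²·0.89] + 0.2352 = 0.6977 + 0.2352 = 0.9329.
Reliability = 0.9329 / 1.0852 = 0.860.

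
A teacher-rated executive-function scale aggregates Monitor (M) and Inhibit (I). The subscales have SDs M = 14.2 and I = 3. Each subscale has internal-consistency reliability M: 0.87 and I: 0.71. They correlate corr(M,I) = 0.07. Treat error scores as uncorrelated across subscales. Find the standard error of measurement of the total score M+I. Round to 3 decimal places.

Var(total) = 210.64 + 5.964 = 216.604.
True-score variance = 181.817 + 5.964 = 187.781, so reliability = 0.8669.
Error variance = 216.604 − 187.781 = 28.8232; SEM = √28.8232 = 5.369.

5.369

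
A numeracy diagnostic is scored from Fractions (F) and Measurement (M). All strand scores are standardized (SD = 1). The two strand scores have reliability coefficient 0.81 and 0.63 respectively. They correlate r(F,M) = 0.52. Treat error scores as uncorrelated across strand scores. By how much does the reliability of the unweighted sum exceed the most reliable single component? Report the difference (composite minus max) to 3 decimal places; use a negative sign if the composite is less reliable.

0.006

Var(sum) = 2 + 1.04 = 3.04; true-score variance = 1.44 + 1.04 = 2.48; composite reliability = 0.8158.
Max component reliability = 0.8100.
Difference = 0.8158 − 0.8100 = 0.006.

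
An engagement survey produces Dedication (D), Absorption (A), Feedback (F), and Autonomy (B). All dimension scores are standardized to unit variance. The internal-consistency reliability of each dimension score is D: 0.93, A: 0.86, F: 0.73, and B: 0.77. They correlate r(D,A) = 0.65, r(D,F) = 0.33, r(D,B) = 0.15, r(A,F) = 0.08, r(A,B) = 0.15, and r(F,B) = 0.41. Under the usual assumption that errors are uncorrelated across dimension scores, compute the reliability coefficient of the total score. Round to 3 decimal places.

Var(D+A+F+B) = 4 + 2·[0.65 + 0.33 + 0.15 + 0.08 + 0.15 + 0.41] = 4 + 3.54 = 7.54.
Because errors are independent across components, Cov(Tᵢ,Tⱼ) = Cov(Xᵢ,Xⱼ); the off-diagonal part of the true-score variance is the same as above.
True-score variance = [0.93 + 0.86 + 0.73 + 0.77] + 3.54 = 3.29 + 3.54 = 6.83.
Reliability = 6.83 / 7.54 = 0.906.

0.906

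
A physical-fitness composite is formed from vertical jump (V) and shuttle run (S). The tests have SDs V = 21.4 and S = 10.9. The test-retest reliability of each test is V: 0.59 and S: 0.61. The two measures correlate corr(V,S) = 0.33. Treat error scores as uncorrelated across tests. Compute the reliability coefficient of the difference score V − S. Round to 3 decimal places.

Var(V−S) = 21.4² + 10.9² − 2·21.4·10.9·0.33 = 576.77 − 153.952 = 422.818.
Because errors are independent across components, Cov(Tᵢ,Tⱼ) = Cov(Xᵢ,Xⱼ); the off-diagonal part of the true-score variance is the same as above.
True-score variance = [21.4²·0.59 + 10.9²·0.61] − 153.952 = 342.67 − 153.952 = 188.719.
Reliability = 188.719 / 422.818 = 0.446.

0.446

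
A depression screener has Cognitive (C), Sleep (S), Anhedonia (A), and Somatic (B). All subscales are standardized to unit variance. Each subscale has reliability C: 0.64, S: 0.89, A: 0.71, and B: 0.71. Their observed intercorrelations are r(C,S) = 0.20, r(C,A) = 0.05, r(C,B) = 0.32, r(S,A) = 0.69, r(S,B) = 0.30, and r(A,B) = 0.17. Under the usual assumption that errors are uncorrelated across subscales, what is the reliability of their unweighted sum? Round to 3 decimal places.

Var(C+S+A+B) = 4 + 2·[0.20 + 0.05 + 0.32 + 0.69 + 0.30 + 0.17] = 4 + 3.46 = 7.46.
Under uncorrelated errors the observed covariances equal the true-score covariances, so only the own-variance terms attenuate.
True-score variance = [0.64 + 0.89 + 0.71 + 0.71] + 3.46 = 2.95 + 3.46 = 6.41.
Reliability = 6.41 / 7.46 = 0.859.

0.859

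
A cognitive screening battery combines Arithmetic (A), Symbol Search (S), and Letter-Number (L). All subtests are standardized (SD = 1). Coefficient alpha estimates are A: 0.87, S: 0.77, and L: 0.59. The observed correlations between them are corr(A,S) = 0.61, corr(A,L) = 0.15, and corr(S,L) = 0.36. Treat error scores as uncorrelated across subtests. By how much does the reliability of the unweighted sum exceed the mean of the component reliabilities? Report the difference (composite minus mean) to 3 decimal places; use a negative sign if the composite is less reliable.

0.110

Var(sum) = 3 + 2.24 = 5.24; true-score variance = 2.23 + 2.24 = 4.47; composite reliability = 0.8531.
Mean component reliability = 0.7433.
Difference = 0.8531 − 0.7433 = 0.110.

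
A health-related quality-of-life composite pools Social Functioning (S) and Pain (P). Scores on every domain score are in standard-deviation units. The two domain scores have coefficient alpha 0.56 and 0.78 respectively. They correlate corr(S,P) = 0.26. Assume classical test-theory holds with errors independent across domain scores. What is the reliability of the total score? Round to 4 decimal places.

Var(S+P) = 2 + 2·[0.26] = 2 + 0.52 = 2.52.
Under uncorrelated errors the observed covariances equal the true-score covariances, so only the own-variance terms attenuate.
True-score variance = [0.56 + 0.78] + 0.52 = 1.34 + 0.52 = 1.86.
Reliability = 1.86 / 2.52 = 0.7381.

0.7381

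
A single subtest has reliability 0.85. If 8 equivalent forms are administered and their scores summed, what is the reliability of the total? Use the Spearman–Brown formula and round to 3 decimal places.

ρ_k = kρ / (1 + (k−1)ρ) = 8·0.85 / (1 + 7·0.85) = 6.800 / 6.950 = 0.978.

0.978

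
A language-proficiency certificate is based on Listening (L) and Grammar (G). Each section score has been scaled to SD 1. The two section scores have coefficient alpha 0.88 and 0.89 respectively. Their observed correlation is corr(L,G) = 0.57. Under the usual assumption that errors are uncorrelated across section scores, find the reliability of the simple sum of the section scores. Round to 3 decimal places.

Var(L+G) = 2 + 2·[0.57] = 2 + 1.14 = 3.14.
Under uncorrelated errors the observed covariances equal the true-score covariances, so only the own-variance terms attenuate.
True-score variance = [0.88 + 0.89] + 1.14 = 1.77 + 1.14 = 2.91.
Reliability = 2.91 / 3.14 = 0.927.

0.927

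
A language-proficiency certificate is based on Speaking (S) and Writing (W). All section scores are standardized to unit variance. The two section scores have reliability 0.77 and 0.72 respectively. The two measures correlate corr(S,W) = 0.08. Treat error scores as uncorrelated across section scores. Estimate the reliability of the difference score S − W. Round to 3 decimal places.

0.723

Var(S−W) = 1 + 1 − 2·0.08 = 2 − 0.16 = 1.84.
With uncorrelated errors the cross-covariances are all true-score covariance, so they carry over unchanged; only the diagonal terms shrink to ρᵢσᵢ².
True-score variance = [0.77 + 0.72] − 0.16 = 1.49 − 0.16 = 1.33.
Reliability = 1.33 / 1.84 = 0.723.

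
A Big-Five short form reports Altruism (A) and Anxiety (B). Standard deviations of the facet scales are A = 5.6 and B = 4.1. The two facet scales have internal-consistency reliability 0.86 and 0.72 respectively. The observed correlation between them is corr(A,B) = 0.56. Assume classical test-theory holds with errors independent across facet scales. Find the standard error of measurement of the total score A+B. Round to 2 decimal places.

Var(total) = 48.17 + 25.7152 = 73.8852.
True-score variance = 39.0728 + 25.7152 = 64.788, so reliability = 0.8769.
Error variance = 73.8852 − 64.788 = 9.0972; SEM = √9.0972 = 3.02.

3.02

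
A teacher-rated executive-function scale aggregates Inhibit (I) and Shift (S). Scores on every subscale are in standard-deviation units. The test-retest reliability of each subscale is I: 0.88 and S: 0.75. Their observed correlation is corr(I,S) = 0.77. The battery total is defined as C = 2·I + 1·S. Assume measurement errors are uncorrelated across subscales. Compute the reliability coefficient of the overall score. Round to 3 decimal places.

Var(C) = 2² + 1 + 2·[2·0.77] = 5 + 3.08 = 8.08.
Because errors are independent across components, Cov(Tᵢ,Tⱼ) = Cov(Xᵢ,Xⱼ); the off-diagonal part of the true-score variance is the same as above.
True-score variance = [2²·0.88 + 0.75] + 3.08 = 4.27 + 3.08 = 7.35.
Reliability = 7.35 / 8.08 = 0.910.

0.910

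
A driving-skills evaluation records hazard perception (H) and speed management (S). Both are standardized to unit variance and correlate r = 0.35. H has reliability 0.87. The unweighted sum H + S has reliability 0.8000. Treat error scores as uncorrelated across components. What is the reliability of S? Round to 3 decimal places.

0.590

Var(H+S) = 2 + 2·0.35 = 2.700.
True-score variance = ρ_H + ρ_S + 2·0.35, so 0.8000 = (0.87 + ρ_S + 0.70) / 2.700.
ρ_S = 0.8000·2.700 − 0.87 − 0.70 = 0.590.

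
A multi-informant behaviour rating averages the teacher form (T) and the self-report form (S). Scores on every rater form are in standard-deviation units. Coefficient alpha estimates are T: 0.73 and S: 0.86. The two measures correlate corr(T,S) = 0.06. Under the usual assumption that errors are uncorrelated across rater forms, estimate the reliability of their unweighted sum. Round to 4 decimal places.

0.8066

Var(T+S) = 2 + 2·[0.06] = 2 + 0.12 = 2.12.
Under uncorrelated errors the observed covariances equal the true-score covariances, so only the own-variance terms attenuate.
True-score variance = [0.73 + 0.86] + 0.12 = 1.59 + 0.12 = 1.71.
Reliability = 1.71 / 2.12 = 0.8066.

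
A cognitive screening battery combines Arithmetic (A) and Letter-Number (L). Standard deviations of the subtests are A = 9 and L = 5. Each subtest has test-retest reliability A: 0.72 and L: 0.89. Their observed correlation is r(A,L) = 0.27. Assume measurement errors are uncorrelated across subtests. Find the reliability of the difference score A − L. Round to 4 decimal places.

0.6887

Var(A−L) = 9² + 5² − 2·9·5·0.27 = 106 − 24.3 = 81.7.
With uncorrelated errors the cross-covariances are all true-score covariance, so they carry over unchanged; only the diagonal terms shrink to ρᵢσᵢ².
True-score variance = [9²·0.72 + 5²·0.89] − 24.3 = 80.57 − 24.3 = 56.27.
Reliability = 56.27 / 81.7 = 0.6887.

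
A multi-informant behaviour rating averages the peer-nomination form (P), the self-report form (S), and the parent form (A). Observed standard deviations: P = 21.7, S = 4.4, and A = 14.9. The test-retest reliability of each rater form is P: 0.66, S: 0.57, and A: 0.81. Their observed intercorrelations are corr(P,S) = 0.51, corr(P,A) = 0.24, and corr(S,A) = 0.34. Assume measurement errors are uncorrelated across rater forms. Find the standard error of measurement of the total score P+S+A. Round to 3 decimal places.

14.512

Var(total) = 712.26 + 297.169 = 1009.43.
True-score variance = 501.651 + 297.169 = 798.82, so reliability = 0.7914.
Error variance = 1009.43 − 798.82 = 210.609; SEM = √210.609 = 14.512.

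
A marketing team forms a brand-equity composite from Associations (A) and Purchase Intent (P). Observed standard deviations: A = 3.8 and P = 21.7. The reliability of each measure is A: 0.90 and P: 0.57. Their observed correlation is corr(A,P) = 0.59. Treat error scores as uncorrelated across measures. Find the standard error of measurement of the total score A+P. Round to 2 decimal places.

14.28

Var(total) = 485.33 + 97.3028 = 582.633.
True-score variance = 281.403 + 97.3028 = 378.706, so reliability = 0.6500.
Error variance = 582.633 − 378.706 = 203.927; SEM = √203.927 = 14.28.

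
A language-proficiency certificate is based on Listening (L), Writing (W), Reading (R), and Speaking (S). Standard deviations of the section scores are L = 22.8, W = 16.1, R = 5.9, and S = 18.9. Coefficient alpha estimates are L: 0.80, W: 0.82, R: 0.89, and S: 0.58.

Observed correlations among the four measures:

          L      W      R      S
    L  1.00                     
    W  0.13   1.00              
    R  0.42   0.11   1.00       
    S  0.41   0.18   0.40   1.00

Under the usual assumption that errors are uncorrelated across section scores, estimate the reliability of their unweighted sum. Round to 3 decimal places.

0.844

Var(L+W+R+S) = 22.8² + 16.1² + 5.9² + 18.9² + 2·[22.8·16.1·0.13 + 22.8·5.9·0.42 + 22.8·18.9·0.41 + 16.1·5.9·0.11 + 16.1·18.9·0.18 + 5.9·18.9·0.40] = 1171.07 + 781.442 = 1952.51.
Under uncorrelated errors the observed covariances equal the true-score covariances, so only the own-variance terms attenuate.
True-score variance = [22.8²·0.80 + 16.1²·0.82 + 5.9²·0.89 + 18.9²·0.58] + 781.442 = 866.587 + 781.442 = 1648.03.
Reliability = 1648.03 / 1952.51 = 0.844.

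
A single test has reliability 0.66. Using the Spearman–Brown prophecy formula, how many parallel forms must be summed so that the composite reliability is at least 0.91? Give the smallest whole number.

6

k ≥ ρ*(1−ρ₁)/(ρ₁(1−ρ*)) = 0.91·0.34 / (0.66·0.09) = 5.209.
Smallest integer k = 6.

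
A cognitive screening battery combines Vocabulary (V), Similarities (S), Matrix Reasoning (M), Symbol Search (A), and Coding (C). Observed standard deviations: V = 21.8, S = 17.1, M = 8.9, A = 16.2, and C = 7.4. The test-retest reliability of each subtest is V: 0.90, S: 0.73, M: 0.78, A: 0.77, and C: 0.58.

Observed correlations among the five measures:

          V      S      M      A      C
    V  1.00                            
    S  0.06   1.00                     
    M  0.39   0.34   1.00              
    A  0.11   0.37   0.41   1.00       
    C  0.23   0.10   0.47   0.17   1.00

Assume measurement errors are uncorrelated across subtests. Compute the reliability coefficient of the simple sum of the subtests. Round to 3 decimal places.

Var(V+S+M+A+C) = 21.8² + 17.1² + 8.9² + 16.2² + 7.4² + 2·[21.8·17.1·0.06 + 21.8·8.9·0.39 + 21.8·16.2·0.11 + 21.8·7.4·0.23 + 17.1·8.9·0.34 + 17.1·16.2·0.37 + 17.1·7.4·0.10 + 8.9·16.2·0.41 + 8.9·7.4·0.47 + 16.2·7.4·0.17] = 1164.06 + 902.659 = 2066.72.
With uncorrelated errors the cross-covariances are all true-score covariance, so they carry over unchanged; only the diagonal terms shrink to ρᵢσᵢ².
True-score variance = [21.8²·0.90 + 17.1²·0.73 + 8.9²·0.78 + 16.2²·0.77 + 7.4²·0.58] + 902.659 = 936.799 + 902.659 = 1839.46.
Reliability = 1839.46 / 2066.72 = 0.890.

0.890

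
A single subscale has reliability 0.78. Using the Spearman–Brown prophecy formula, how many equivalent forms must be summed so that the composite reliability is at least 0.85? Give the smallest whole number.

k ≥ ρ*(1−ρ₁)/(ρ₁(1−ρ*)) = 0.85·0.22 / (0.78·0.15) = 1.598.
Smallest integer k = 2.

2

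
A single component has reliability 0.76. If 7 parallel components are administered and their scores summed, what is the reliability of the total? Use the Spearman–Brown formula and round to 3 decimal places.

0.957

ρ_k = kρ / (1 + (k−1)ρ) = 7·0.76 / (1 + 6·0.76) = 5.320 / 5.560 = 0.957.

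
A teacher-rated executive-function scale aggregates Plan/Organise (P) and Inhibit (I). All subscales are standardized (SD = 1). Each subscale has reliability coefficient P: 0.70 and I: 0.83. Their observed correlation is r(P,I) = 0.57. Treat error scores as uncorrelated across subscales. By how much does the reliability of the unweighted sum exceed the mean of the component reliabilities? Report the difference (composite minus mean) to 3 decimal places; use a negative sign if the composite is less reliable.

0.085

Var(sum) = 2 + 1.14 = 3.14; true-score variance = 1.53 + 1.14 = 2.67; composite reliability = 0.8503.
Mean component reliability = 0.7650.
Difference = 0.8503 − 0.7650 = 0.085.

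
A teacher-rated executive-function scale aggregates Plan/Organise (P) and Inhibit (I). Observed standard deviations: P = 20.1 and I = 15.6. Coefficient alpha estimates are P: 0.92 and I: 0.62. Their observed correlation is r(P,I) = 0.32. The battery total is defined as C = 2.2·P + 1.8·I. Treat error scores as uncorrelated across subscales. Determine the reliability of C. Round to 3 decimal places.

Var(C) = 2.2²·20.1² + 1.8²·15.6² + 2·[3.96·20.1·15.6·0.32] = 2743.89 + 794.686 = 3538.58.
Because errors are independent across components, Cov(Tᵢ,Tⱼ) = Cov(Xᵢ,Xⱼ); the off-diagonal part of the true-score variance is the same as above.
True-score variance = [2.2²·20.1²·0.92 + 1.8²·15.6²·0.62] + 794.686 = 2287.84 + 794.686 = 3082.52.
Reliability = 3082.52 / 3538.58 = 0.871.

0.871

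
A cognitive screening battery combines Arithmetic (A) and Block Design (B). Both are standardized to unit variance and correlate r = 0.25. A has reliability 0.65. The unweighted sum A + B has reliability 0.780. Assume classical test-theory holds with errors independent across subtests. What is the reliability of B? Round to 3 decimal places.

0.800

Var(A+B) = 2 + 2·0.25 = 2.500.
True-score variance = ρ_A + ρ_B + 2·0.25, so 0.780 = (0.65 + ρ_B + 0.50) / 2.500.
ρ_B = 0.780·2.500 − 0.65 − 0.50 = 0.800.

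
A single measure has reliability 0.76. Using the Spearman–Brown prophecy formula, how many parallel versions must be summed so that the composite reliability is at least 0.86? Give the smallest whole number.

2

k ≥ ρ*(1−ρ₁)/(ρ₁(1−ρ*)) = 0.86·0.24 / (0.76·0.14) = 1.940.
Smallest integer k = 2.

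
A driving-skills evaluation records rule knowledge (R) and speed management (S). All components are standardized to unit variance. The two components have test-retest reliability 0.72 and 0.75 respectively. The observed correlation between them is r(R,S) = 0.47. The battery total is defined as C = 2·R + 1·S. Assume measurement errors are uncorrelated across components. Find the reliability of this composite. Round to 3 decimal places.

Var(C) = 2² + 1 + 2·[2·0.47] = 5 + 1.88 = 6.88.
With uncorrelated errors the cross-covariances are all true-score covariance, so they carry over unchanged; only the diagonal terms shrink to ρᵢσᵢ².
True-score variance = [2²·0.72 + 0.75] + 1.88 = 3.63 + 1.88 = 5.51.
Reliability = 5.51 / 6.88 = 0.801.

0.801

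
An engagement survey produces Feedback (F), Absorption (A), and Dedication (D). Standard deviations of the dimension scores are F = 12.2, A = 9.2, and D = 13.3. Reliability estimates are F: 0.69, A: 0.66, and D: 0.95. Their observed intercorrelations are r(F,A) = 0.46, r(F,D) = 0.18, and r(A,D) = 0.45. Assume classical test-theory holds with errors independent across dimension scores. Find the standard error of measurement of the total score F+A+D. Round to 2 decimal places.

Var(total) = 410.37 + 271.798 = 682.168.
True-score variance = 326.607 + 271.798 = 598.406, so reliability = 0.8772.
Error variance = 682.168 − 598.406 = 83.7625; SEM = √83.7625 = 9.15.

9.15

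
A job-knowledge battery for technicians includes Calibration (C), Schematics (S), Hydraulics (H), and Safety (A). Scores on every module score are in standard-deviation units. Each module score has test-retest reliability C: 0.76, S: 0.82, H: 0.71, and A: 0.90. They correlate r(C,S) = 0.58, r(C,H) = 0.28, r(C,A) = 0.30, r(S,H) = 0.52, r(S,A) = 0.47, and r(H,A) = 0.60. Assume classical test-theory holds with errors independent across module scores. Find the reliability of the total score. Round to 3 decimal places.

Var(C+S+H+A) = 4 + 2·[0.58 + 0.28 + 0.30 + 0.52 + 0.47 + 0.60] = 4 + 5.5 = 9.5.
With uncorrelated errors the cross-covariances are all true-score covariance, so they carry over unchanged; only the diagonal terms shrink to ρᵢσᵢ².
True-score variance = [0.76 + 0.82 + 0.71 + 0.90] + 5.5 = 3.19 + 5.5 = 8.69.
Reliability = 8.69 / 9.5 = 0.915.

0.915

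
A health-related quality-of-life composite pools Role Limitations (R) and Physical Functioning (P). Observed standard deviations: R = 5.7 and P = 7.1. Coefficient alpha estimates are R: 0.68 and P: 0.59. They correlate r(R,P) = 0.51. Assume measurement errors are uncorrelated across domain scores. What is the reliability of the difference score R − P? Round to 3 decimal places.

0.254

Var(R−P) = 5.7² + 7.1² − 2·5.7·7.1·0.51 = 82.9 − 41.2794 = 41.6206.
With uncorrelated errors the cross-covariances are all true-score covariance, so they carry over unchanged; only the diagonal terms shrink to ρᵢσᵢ².
True-score variance = [5.7²·0.68 + 7.1²·0.59] − 41.2794 = 51.8351 − 41.2794 = 10.5557.
Reliability = 10.5557 / 41.6206 = 0.254.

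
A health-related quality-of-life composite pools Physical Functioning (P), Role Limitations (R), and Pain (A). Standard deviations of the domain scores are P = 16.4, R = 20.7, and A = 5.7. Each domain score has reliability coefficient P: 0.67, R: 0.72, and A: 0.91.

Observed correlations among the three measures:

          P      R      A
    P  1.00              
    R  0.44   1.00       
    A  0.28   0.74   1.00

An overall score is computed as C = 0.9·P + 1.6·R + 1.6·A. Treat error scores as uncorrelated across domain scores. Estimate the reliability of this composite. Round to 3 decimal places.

0.836

Var(C) = 0.9²·16.4² + 1.6²·20.7² + 1.6²·5.7² + 2·[1.44·16.4·20.7·0.44 + 1.44·16.4·5.7·0.28 + 2.56·20.7·5.7·0.74] = 1397.97 + 952.612 = 2350.58.
Because errors are independent across components, Cov(Tᵢ,Tⱼ) = Cov(Xᵢ,Xⱼ); the off-diagonal part of the true-score variance is the same as above.
True-score variance = [0.9²·16.4²·0.67 + 1.6²·20.7²·0.72 + 1.6²·5.7²·0.91] + 952.612 = 1011.45 + 952.612 = 1964.06.
Reliability = 1964.06 / 2350.58 = 0.836.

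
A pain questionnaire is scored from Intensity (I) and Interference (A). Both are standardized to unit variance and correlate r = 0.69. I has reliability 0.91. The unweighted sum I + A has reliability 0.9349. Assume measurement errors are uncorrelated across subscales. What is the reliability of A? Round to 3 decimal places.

0.870

Var(I+A) = 2 + 2·0.69 = 3.380.
True-score variance = ρ_I + ρ_A + 2·0.69, so 0.9349 = (0.91 + ρ_A + 1.38) / 3.380.
ρ_A = 0.9349·3.380 − 0.91 − 1.38 = 0.870.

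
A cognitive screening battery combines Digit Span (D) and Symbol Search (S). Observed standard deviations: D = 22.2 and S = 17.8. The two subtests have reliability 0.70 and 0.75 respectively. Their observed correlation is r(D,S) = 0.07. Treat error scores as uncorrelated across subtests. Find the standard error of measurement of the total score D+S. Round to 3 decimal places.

15.069

Var(total) = 809.68 + 55.3224 = 865.002.
True-score variance = 582.618 + 55.3224 = 637.94, so reliability = 0.7375.
Error variance = 865.002 − 637.94 = 227.062; SEM = √227.062 = 15.069.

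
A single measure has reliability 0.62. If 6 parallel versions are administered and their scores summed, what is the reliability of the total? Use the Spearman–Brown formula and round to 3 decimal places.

0.907

ρ_k = kρ / (1 + (k−1)ρ) = 6·0.62 / (1 + 5·0.62) = 3.720 / 4.100 = 0.907.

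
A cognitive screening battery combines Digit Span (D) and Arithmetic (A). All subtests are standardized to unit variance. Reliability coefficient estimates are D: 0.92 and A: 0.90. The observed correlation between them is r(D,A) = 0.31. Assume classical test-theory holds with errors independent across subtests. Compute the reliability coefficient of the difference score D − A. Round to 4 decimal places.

Var(D−A) = 1 + 1 − 2·0.31 = 2 − 0.62 = 1.38.
With uncorrelated errors the cross-covariances are all true-score covariance, so they carry over unchanged; only the diagonal terms shrink to ρᵢσᵢ².
True-score variance = [0.92 + 0.90] − 0.62 = 1.82 − 0.62 = 1.2.
Reliability = 1.2 / 1.38 = 0.8696.

0.8696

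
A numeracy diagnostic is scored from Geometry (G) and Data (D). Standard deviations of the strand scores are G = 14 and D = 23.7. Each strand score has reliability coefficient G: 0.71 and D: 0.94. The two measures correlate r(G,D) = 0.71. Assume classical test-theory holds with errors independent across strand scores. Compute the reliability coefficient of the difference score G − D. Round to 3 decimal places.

Var(G−D) = 14² + 23.7² − 2·14·23.7·0.71 = 757.69 − 471.156 = 286.534.
Under uncorrelated errors the observed covariances equal the true-score covariances, so only the own-variance terms attenuate.
True-score variance = [14²·0.71 + 23.7²·0.94] − 471.156 = 667.149 − 471.156 = 195.993.
Reliability = 195.993 / 286.534 = 0.684.

0.684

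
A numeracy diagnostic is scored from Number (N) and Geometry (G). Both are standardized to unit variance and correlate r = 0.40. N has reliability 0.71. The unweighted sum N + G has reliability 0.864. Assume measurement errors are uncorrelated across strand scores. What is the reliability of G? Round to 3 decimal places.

0.909

Var(N+G) = 2 + 2·0.40 = 2.800.
True-score variance = ρ_N + ρ_G + 2·0.40, so 0.864 = (0.71 + ρ_G + 0.80) / 2.800.
ρ_G = 0.864·2.800 − 0.71 − 0.80 = 0.909.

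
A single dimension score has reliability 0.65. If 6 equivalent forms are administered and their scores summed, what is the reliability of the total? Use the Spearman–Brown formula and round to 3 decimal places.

ρ_k = kρ / (1 + (k−1)ρ) = 6·0.65 / (1 + 5·0.65) = 3.900 / 4.250 = 0.918.

0.918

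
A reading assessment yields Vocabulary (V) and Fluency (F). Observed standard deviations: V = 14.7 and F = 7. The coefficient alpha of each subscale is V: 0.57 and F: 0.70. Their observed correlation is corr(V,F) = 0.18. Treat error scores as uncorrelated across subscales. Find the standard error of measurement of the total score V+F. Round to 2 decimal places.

10.37

Var(total) = 265.09 + 37.044 = 302.134.
True-score variance = 157.471 + 37.044 = 194.515, so reliability = 0.6438.
Error variance = 302.134 − 194.515 = 107.619; SEM = √107.619 = 10.37.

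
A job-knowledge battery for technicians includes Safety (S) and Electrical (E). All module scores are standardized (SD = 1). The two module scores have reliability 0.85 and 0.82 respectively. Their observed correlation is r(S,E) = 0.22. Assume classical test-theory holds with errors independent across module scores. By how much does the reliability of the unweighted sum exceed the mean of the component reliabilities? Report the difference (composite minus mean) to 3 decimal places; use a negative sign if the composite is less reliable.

0.030

Var(sum) = 2 + 0.44 = 2.44; true-score variance = 1.67 + 0.44 = 2.11; composite reliability = 0.8648.
Mean component reliability = 0.8350.
Difference = 0.8648 − 0.8350 = 0.030.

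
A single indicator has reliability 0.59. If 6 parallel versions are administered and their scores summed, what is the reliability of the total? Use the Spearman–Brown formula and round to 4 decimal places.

ρ_k = kρ / (1 + (k−1)ρ) = 6·0.59 / (1 + 5·0.59) = 3.540 / 3.950 = 0.8962.

0.8962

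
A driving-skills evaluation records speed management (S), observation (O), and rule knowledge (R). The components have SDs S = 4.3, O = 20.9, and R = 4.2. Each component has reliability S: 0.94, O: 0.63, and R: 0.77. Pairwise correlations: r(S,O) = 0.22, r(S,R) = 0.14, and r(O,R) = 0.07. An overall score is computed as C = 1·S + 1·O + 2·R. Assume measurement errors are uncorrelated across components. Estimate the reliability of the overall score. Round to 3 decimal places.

0.702

Var(C) = 4.3² + 20.9² + 2²·4.2² + 2·[4.3·20.9·0.22 + 2·4.3·4.2·0.14 + 2·20.9·4.2·0.07] = 525.86 + 74.2348 = 600.095.
Because errors are independent across components, Cov(Tᵢ,Tⱼ) = Cov(Xᵢ,Xⱼ); the off-diagonal part of the true-score variance is the same as above.
True-score variance = [4.3²·0.94 + 20.9²·0.63 + 2²·4.2²·0.77] + 74.2348 = 346.902 + 74.2348 = 421.137.
Reliability = 421.137 / 600.095 = 0.702.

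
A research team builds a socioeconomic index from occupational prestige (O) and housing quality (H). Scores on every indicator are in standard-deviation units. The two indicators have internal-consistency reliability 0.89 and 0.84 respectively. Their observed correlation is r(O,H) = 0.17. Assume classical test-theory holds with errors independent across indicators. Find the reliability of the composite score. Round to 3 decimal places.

0.885

Var(O+H) = 2 + 2·[0.17] = 2 + 0.34 = 2.34.
Because errors are independent across components, Cov(Tᵢ,Tⱼ) = Cov(Xᵢ,Xⱼ); the off-diagonal part of the true-score variance is the same as above.
True-score variance = [0.89 + 0.84] + 0.34 = 1.73 + 0.34 = 2.07.
Reliability = 2.07 / 2.34 = 0.885.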